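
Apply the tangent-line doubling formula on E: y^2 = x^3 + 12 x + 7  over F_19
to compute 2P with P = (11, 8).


Doubling: s = (3 x1^2 + a) / (2 y1)
s = (3*11^2 + 12) / (2*8) mod 19 = 8
x3 = s^2 - 2 x1 mod 19 = 8^2 - 2*11 = 4
y3 = s (x1 - x3) - y1 mod 19 = 8 * (11 - 4) - 8 = 10

2P = (4, 10)


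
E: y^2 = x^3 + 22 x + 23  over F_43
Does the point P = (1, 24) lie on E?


Check whether y^2 = x^3 + 22 x + 23 (mod 43) for (x, y) = (1, 24).
LHS: y^2 = 24^2 mod 43 = 17
RHS: x^3 + 22 x + 23 = 1^3 + 22*1 + 23 mod 43 = 3
LHS != RHS

No, not on the curve


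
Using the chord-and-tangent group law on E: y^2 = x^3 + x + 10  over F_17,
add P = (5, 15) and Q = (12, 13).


P != Q, so use the chord formula.
s = (y2 - y1) / (x2 - x1) = (15) / (7) mod 17 = 7
x3 = s^2 - x1 - x2 mod 17 = 7^2 - 5 - 12 = 15
y3 = s (x1 - x3) - y1 mod 17 = 7 * (5 - 15) - 15 = 0

P + Q = (15, 0)


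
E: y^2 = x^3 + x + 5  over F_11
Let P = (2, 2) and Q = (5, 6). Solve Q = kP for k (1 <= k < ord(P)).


Enumerate multiples of P until we hit Q = (5, 6):
  1P = (2, 2)
  2P = (10, 5)
  3P = (0, 7)
  4P = (7, 5)
  5P = (5, 5)
  6P = (5, 6)
Match found at i = 6.

k = 6


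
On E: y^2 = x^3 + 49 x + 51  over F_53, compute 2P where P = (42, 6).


Doubling: s = (3 x1^2 + a) / (2 y1)
s = (3*42^2 + 49) / (2*6) mod 53 = 52
x3 = s^2 - 2 x1 mod 53 = 52^2 - 2*42 = 23
y3 = s (x1 - x3) - y1 mod 53 = 52 * (42 - 23) - 6 = 28

2P = (23, 28)


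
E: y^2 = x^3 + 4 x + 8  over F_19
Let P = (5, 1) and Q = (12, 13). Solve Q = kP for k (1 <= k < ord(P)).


Enumerate multiples of P until we hit Q = (12, 13):
  1P = (5, 1)
  2P = (16, 11)
  3P = (15, 2)
  4P = (3, 3)
  5P = (12, 6)
  6P = (6, 1)
  7P = (8, 18)
  8P = (17, 7)
  9P = (2, 10)
  10P = (2, 9)
  11P = (17, 12)
  12P = (8, 1)
  13P = (6, 18)
  14P = (12, 13)
Match found at i = 14.

k = 14


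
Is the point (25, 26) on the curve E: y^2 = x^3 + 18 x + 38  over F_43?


Check whether y^2 = x^3 + 18 x + 38 (mod 43) for (x, y) = (25, 26).
LHS: y^2 = 26^2 mod 43 = 31
RHS: x^3 + 18 x + 38 = 25^3 + 18*25 + 38 mod 43 = 31
LHS = RHS

Yes, on the curve


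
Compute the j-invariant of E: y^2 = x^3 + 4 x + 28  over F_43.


Delta = -16(4 a^3 + 27 b^2) mod 43 = 12
-1728 * (4 a)^3 = -1728 * (4*4)^3 mod 43 = 41
j = 41 * 12^(-1) mod 43 = 7

j = 7 (mod 43)


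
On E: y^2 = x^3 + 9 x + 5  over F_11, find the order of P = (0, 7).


Compute successive multiples of P until we hit O:
  1P = (0, 7)
  2P = (9, 10)
  3P = (7, 9)
  4P = (7, 2)
  5P = (9, 1)
  6P = (0, 4)
  7P = O

ord(P) = 7


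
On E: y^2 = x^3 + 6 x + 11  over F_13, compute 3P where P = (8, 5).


k = 3 = 11_2 (binary, LSB first: 11)
Double-and-add from P = (8, 5):
  bit 0 = 1: acc = O + (8, 5) = (8, 5)
  bit 1 = 1: acc = (8, 5) + (11, 11) = (11, 2)

3P = (11, 2)


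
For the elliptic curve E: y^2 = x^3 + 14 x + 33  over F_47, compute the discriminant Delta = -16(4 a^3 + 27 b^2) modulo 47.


4 a^3 + 27 b^2 = 4*14^3 + 27*33^2 = 10976 + 29403 = 40379
Delta = -16 * (40379) = -646064
Delta mod 47 = 45

Delta = 45 (mod 47)


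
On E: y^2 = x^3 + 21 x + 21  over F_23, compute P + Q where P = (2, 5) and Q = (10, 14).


P != Q, so use the chord formula.
s = (y2 - y1) / (x2 - x1) = (9) / (8) mod 23 = 4
x3 = s^2 - x1 - x2 mod 23 = 4^2 - 2 - 10 = 4
y3 = s (x1 - x3) - y1 mod 23 = 4 * (2 - 4) - 5 = 10

P + Q = (4, 10)


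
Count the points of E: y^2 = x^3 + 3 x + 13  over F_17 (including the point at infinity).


For each x in F_17, count y with y^2 = x^3 + 3 x + 13 mod 17:
  x = 0: RHS = 13, y in [8, 9]  -> 2 point(s)
  x = 1: RHS = 0, y in [0]  -> 1 point(s)
  x = 3: RHS = 15, y in [7, 10]  -> 2 point(s)
  x = 4: RHS = 4, y in [2, 15]  -> 2 point(s)
  x = 5: RHS = 0, y in [0]  -> 1 point(s)
  x = 6: RHS = 9, y in [3, 14]  -> 2 point(s)
  x = 9: RHS = 4, y in [2, 15]  -> 2 point(s)
  x = 11: RHS = 0, y in [0]  -> 1 point(s)
  x = 12: RHS = 9, y in [3, 14]  -> 2 point(s)
  x = 15: RHS = 16, y in [4, 13]  -> 2 point(s)
  x = 16: RHS = 9, y in [3, 14]  -> 2 point(s)
Affine points: 19. Add the point at infinity: total = 20.

#E(F_17) = 20


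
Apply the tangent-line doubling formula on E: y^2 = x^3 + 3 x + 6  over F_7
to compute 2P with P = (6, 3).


Doubling: s = (3 x1^2 + a) / (2 y1)
s = (3*6^2 + 3) / (2*3) mod 7 = 1
x3 = s^2 - 2 x1 mod 7 = 1^2 - 2*6 = 3
y3 = s (x1 - x3) - y1 mod 7 = 1 * (6 - 3) - 3 = 0

2P = (3, 0)


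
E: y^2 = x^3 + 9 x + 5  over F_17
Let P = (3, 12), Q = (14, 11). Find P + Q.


P != Q, so use the chord formula.
s = (y2 - y1) / (x2 - x1) = (16) / (11) mod 17 = 3
x3 = s^2 - x1 - x2 mod 17 = 3^2 - 3 - 14 = 9
y3 = s (x1 - x3) - y1 mod 17 = 3 * (3 - 9) - 12 = 4

P + Q = (9, 4)


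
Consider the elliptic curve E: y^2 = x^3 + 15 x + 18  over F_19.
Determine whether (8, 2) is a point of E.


Check whether y^2 = x^3 + 15 x + 18 (mod 19) for (x, y) = (8, 2).
LHS: y^2 = 2^2 mod 19 = 4
RHS: x^3 + 15 x + 18 = 8^3 + 15*8 + 18 mod 19 = 4
LHS = RHS

Yes, on the curve


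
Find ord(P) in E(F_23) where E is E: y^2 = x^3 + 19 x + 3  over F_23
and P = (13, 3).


Compute successive multiples of P until we hit O:
  1P = (13, 3)
  2P = (3, 15)
  3P = (2, 16)
  4P = (17, 8)
  5P = (19, 1)
  6P = (9, 11)
  7P = (5, 4)
  8P = (14, 0)
  ... (continuing to 16P)
  16P = O

ord(P) = 16


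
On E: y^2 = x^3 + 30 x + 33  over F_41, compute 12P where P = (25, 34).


k = 12 = 1100_2 (binary, LSB first: 0011)
Double-and-add from P = (25, 34):
  bit 0 = 0: acc unchanged = O
  bit 1 = 0: acc unchanged = O
  bit 2 = 1: acc = O + (29, 35) = (29, 35)
  bit 3 = 1: acc = (29, 35) + (20, 8) = (1, 8)

12P = (1, 8)


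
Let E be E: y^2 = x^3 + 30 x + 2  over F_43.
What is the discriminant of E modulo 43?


4 a^3 + 27 b^2 = 4*30^3 + 27*2^2 = 108000 + 108 = 108108
Delta = -16 * (108108) = -1729728
Delta mod 43 = 33

Delta = 33 (mod 43)


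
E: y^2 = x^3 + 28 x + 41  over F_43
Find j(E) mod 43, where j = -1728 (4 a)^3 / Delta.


Delta = -16(4 a^3 + 27 b^2) mod 43 = 3
-1728 * (4 a)^3 = -1728 * (4*28)^3 mod 43 = 2
j = 2 * 3^(-1) mod 43 = 15

j = 15 (mod 43)


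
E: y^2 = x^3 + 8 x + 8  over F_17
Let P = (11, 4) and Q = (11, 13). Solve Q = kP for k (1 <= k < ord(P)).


Enumerate multiples of P until we hit Q = (11, 13):
  1P = (11, 4)
  2P = (14, 12)
  3P = (1, 0)
  4P = (14, 5)
  5P = (11, 13)
Match found at i = 5.

k = 5


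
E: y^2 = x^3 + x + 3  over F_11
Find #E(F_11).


For each x in F_11, count y with y^2 = x^3 + 1 x + 3 mod 11:
  x = 0: RHS = 3, y in [5, 6]  -> 2 point(s)
  x = 1: RHS = 5, y in [4, 7]  -> 2 point(s)
  x = 3: RHS = 0, y in [0]  -> 1 point(s)
  x = 4: RHS = 5, y in [4, 7]  -> 2 point(s)
  x = 5: RHS = 1, y in [1, 10]  -> 2 point(s)
  x = 6: RHS = 5, y in [4, 7]  -> 2 point(s)
  x = 7: RHS = 1, y in [1, 10]  -> 2 point(s)
  x = 9: RHS = 4, y in [2, 9]  -> 2 point(s)
  x = 10: RHS = 1, y in [1, 10]  -> 2 point(s)
Affine points: 17. Add the point at infinity: total = 18.

#E(F_11) = 18


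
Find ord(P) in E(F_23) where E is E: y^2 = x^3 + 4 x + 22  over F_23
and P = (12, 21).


Compute successive multiples of P until we hit O:
  1P = (12, 21)
  2P = (12, 2)
  3P = O

ord(P) = 3


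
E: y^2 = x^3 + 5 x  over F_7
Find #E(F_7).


For each x in F_7, count y with y^2 = x^3 + 5 x + 0 mod 7:
  x = 0: RHS = 0, y in [0]  -> 1 point(s)
  x = 2: RHS = 4, y in [2, 5]  -> 2 point(s)
  x = 3: RHS = 0, y in [0]  -> 1 point(s)
  x = 4: RHS = 0, y in [0]  -> 1 point(s)
  x = 6: RHS = 1, y in [1, 6]  -> 2 point(s)
Affine points: 7. Add the point at infinity: total = 8.

#E(F_7) = 8


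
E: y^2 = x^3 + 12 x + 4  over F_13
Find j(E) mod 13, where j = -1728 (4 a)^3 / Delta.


Delta = -16(4 a^3 + 27 b^2) mod 13 = 3
-1728 * (4 a)^3 = -1728 * (4*12)^3 mod 13 = 1
j = 1 * 3^(-1) mod 13 = 9

j = 9 (mod 13)


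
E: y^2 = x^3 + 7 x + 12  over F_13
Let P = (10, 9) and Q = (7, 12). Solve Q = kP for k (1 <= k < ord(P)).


Enumerate multiples of P until we hit Q = (7, 12):
  1P = (10, 9)
  2P = (7, 1)
  3P = (6, 6)
  4P = (0, 5)
  5P = (12, 11)
  6P = (5, 9)
  7P = (11, 4)
  8P = (4, 0)
  9P = (11, 9)
  10P = (5, 4)
  11P = (12, 2)
  12P = (0, 8)
  13P = (6, 7)
  14P = (7, 12)
Match found at i = 14.

k = 14


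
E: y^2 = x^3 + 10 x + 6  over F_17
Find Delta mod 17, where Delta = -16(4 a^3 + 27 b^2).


4 a^3 + 27 b^2 = 4*10^3 + 27*6^2 = 4000 + 972 = 4972
Delta = -16 * (4972) = -79552
Delta mod 17 = 8

Delta = 8 (mod 17)


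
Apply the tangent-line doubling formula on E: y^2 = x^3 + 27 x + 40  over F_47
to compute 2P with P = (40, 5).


Doubling: s = (3 x1^2 + a) / (2 y1)
s = (3*40^2 + 27) / (2*5) mod 47 = 8
x3 = s^2 - 2 x1 mod 47 = 8^2 - 2*40 = 31
y3 = s (x1 - x3) - y1 mod 47 = 8 * (40 - 31) - 5 = 20

2P = (31, 20)


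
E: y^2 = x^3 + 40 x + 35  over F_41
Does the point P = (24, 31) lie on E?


Check whether y^2 = x^3 + 40 x + 35 (mod 41) for (x, y) = (24, 31).
LHS: y^2 = 31^2 mod 41 = 18
RHS: x^3 + 40 x + 35 = 24^3 + 40*24 + 35 mod 41 = 18
LHS = RHS

Yes, on the curve


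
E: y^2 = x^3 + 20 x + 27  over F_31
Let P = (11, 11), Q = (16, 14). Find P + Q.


P != Q, so use the chord formula.
s = (y2 - y1) / (x2 - x1) = (3) / (5) mod 31 = 13
x3 = s^2 - x1 - x2 mod 31 = 13^2 - 11 - 16 = 18
y3 = s (x1 - x3) - y1 mod 31 = 13 * (11 - 18) - 11 = 22

P + Q = (18, 22)


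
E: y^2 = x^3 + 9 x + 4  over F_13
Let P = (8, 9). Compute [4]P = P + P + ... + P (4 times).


k = 4 = 100_2 (binary, LSB first: 001)
Double-and-add from P = (8, 9):
  bit 0 = 0: acc unchanged = O
  bit 1 = 0: acc unchanged = O
  bit 2 = 1: acc = O + (1, 1) = (1, 1)

4P = (1, 1)


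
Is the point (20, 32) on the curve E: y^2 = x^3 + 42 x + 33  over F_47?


Check whether y^2 = x^3 + 42 x + 33 (mod 47) for (x, y) = (20, 32).
LHS: y^2 = 32^2 mod 47 = 37
RHS: x^3 + 42 x + 33 = 20^3 + 42*20 + 33 mod 47 = 37
LHS = RHS

Yes, on the curve


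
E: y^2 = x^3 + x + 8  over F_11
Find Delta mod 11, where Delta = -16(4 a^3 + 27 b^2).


4 a^3 + 27 b^2 = 4*1^3 + 27*8^2 = 4 + 1728 = 1732
Delta = -16 * (1732) = -27712
Delta mod 11 = 8

Delta = 8 (mod 11)


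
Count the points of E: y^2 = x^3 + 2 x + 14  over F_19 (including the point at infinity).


For each x in F_19, count y with y^2 = x^3 + 2 x + 14 mod 19:
  x = 1: RHS = 17, y in [6, 13]  -> 2 point(s)
  x = 2: RHS = 7, y in [8, 11]  -> 2 point(s)
  x = 3: RHS = 9, y in [3, 16]  -> 2 point(s)
  x = 5: RHS = 16, y in [4, 15]  -> 2 point(s)
  x = 9: RHS = 1, y in [1, 18]  -> 2 point(s)
  x = 16: RHS = 0, y in [0]  -> 1 point(s)
  x = 18: RHS = 11, y in [7, 12]  -> 2 point(s)
Affine points: 13. Add the point at infinity: total = 14.

#E(F_19) = 14


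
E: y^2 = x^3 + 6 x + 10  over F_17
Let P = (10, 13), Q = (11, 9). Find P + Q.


P != Q, so use the chord formula.
s = (y2 - y1) / (x2 - x1) = (13) / (1) mod 17 = 13
x3 = s^2 - x1 - x2 mod 17 = 13^2 - 10 - 11 = 12
y3 = s (x1 - x3) - y1 mod 17 = 13 * (10 - 12) - 13 = 12

P + Q = (12, 12)


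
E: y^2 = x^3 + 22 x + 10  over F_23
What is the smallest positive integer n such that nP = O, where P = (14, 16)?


Compute successive multiples of P until we hit O:
  1P = (14, 16)
  2P = (7, 1)
  3P = (8, 10)
  4P = (2, 19)
  5P = (20, 20)
  6P = (15, 14)
  7P = (21, 21)
  8P = (4, 1)
  ... (continuing to 23P)
  23P = O

ord(P) = 23


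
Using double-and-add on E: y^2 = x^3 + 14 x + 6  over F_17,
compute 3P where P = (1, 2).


k = 3 = 11_2 (binary, LSB first: 11)
Double-and-add from P = (1, 2):
  bit 0 = 1: acc = O + (1, 2) = (1, 2)
  bit 1 = 1: acc = (1, 2) + (15, 15) = (16, 12)

3P = (16, 12)


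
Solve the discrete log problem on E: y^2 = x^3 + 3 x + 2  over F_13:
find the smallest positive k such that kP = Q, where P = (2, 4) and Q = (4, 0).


Enumerate multiples of P until we hit Q = (4, 0):
  1P = (2, 4)
  2P = (5, 5)
  3P = (9, 11)
  4P = (3, 8)
  5P = (11, 12)
  6P = (4, 0)
Match found at i = 6.

k = 6


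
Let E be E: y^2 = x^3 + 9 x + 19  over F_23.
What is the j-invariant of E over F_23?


Delta = -16(4 a^3 + 27 b^2) mod 23 = 22
-1728 * (4 a)^3 = -1728 * (4*9)^3 mod 23 = 10
j = 10 * 22^(-1) mod 23 = 13

j = 13 (mod 23)


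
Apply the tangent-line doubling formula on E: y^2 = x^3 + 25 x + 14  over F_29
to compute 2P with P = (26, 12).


Doubling: s = (3 x1^2 + a) / (2 y1)
s = (3*26^2 + 25) / (2*12) mod 29 = 7
x3 = s^2 - 2 x1 mod 29 = 7^2 - 2*26 = 26
y3 = s (x1 - x3) - y1 mod 29 = 7 * (26 - 26) - 12 = 17

2P = (26, 17)


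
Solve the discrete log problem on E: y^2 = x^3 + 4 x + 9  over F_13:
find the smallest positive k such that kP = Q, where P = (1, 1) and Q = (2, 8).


Enumerate multiples of P until we hit Q = (2, 8):
  1P = (1, 1)
  2P = (7, 4)
  3P = (2, 5)
  4P = (0, 3)
  5P = (3, 3)
  6P = (10, 3)
  7P = (12, 11)
  8P = (12, 2)
  9P = (10, 10)
  10P = (3, 10)
  11P = (0, 10)
  12P = (2, 8)
Match found at i = 12.

k = 12


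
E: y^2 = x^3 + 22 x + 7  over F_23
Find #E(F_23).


For each x in F_23, count y with y^2 = x^3 + 22 x + 7 mod 23:
  x = 2: RHS = 13, y in [6, 17]  -> 2 point(s)
  x = 3: RHS = 8, y in [10, 13]  -> 2 point(s)
  x = 5: RHS = 12, y in [9, 14]  -> 2 point(s)
  x = 10: RHS = 8, y in [10, 13]  -> 2 point(s)
  x = 11: RHS = 16, y in [4, 19]  -> 2 point(s)
  x = 13: RHS = 6, y in [11, 12]  -> 2 point(s)
  x = 14: RHS = 0, y in [0]  -> 1 point(s)
  x = 15: RHS = 9, y in [3, 20]  -> 2 point(s)
  x = 16: RHS = 16, y in [4, 19]  -> 2 point(s)
  x = 17: RHS = 4, y in [2, 21]  -> 2 point(s)
  x = 18: RHS = 2, y in [5, 18]  -> 2 point(s)
  x = 19: RHS = 16, y in [4, 19]  -> 2 point(s)
  x = 20: RHS = 6, y in [11, 12]  -> 2 point(s)
  x = 21: RHS = 1, y in [1, 22]  -> 2 point(s)
Affine points: 27. Add the point at infinity: total = 28.

#E(F_23) = 28


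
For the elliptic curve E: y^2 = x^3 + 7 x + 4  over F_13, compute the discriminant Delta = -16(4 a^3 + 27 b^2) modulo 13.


4 a^3 + 27 b^2 = 4*7^3 + 27*4^2 = 1372 + 432 = 1804
Delta = -16 * (1804) = -28864
Delta mod 13 = 9

Delta = 9 (mod 13)


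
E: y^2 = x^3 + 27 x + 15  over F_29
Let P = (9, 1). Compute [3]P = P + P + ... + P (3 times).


k = 3 = 11_2 (binary, LSB first: 11)
Double-and-add from P = (9, 1):
  bit 0 = 1: acc = O + (9, 1) = (9, 1)
  bit 1 = 1: acc = (9, 1) + (24, 4) = (3, 6)

3P = (3, 6)


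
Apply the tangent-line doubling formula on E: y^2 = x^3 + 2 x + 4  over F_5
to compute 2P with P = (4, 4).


Doubling: s = (3 x1^2 + a) / (2 y1)
s = (3*4^2 + 2) / (2*4) mod 5 = 0
x3 = s^2 - 2 x1 mod 5 = 0^2 - 2*4 = 2
y3 = s (x1 - x3) - y1 mod 5 = 0 * (4 - 2) - 4 = 1

2P = (2, 1)


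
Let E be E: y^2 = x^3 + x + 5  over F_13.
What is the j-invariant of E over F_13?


Delta = -16(4 a^3 + 27 b^2) mod 13 = 4
-1728 * (4 a)^3 = -1728 * (4*1)^3 mod 13 = 12
j = 12 * 4^(-1) mod 13 = 3

j = 3 (mod 13)


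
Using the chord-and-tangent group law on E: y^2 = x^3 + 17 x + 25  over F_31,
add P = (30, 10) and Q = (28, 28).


P != Q, so use the chord formula.
s = (y2 - y1) / (x2 - x1) = (18) / (29) mod 31 = 22
x3 = s^2 - x1 - x2 mod 31 = 22^2 - 30 - 28 = 23
y3 = s (x1 - x3) - y1 mod 31 = 22 * (30 - 23) - 10 = 20

P + Q = (23, 20)


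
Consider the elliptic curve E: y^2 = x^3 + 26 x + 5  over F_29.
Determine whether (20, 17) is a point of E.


Check whether y^2 = x^3 + 26 x + 5 (mod 29) for (x, y) = (20, 17).
LHS: y^2 = 17^2 mod 29 = 28
RHS: x^3 + 26 x + 5 = 20^3 + 26*20 + 5 mod 29 = 28
LHS = RHS

Yes, on the curve


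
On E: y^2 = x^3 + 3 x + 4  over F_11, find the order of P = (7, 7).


Compute successive multiples of P until we hit O:
  1P = (7, 7)
  2P = (0, 2)
  3P = (9, 1)
  4P = (4, 6)
  5P = (5, 1)
  6P = (8, 1)
  7P = (10, 0)
  8P = (8, 10)
  ... (continuing to 14P)
  14P = O

ord(P) = 14


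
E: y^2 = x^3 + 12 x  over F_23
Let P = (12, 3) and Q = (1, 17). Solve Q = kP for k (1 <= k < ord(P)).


Enumerate multiples of P until we hit Q = (1, 17):
  1P = (12, 3)
  2P = (1, 6)
  3P = (0, 0)
  4P = (1, 17)
Match found at i = 4.

k = 4


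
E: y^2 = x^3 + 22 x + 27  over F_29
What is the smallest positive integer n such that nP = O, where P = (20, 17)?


Compute successive multiples of P until we hit O:
  1P = (20, 17)
  2P = (14, 11)
  3P = (25, 7)
  4P = (17, 6)
  5P = (28, 2)
  6P = (4, 11)
  7P = (21, 8)
  8P = (11, 18)
  ... (continuing to 38P)
  38P = O

ord(P) = 38


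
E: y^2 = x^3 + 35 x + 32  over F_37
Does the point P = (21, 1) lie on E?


Check whether y^2 = x^3 + 35 x + 32 (mod 37) for (x, y) = (21, 1).
LHS: y^2 = 1^2 mod 37 = 1
RHS: x^3 + 35 x + 32 = 21^3 + 35*21 + 32 mod 37 = 1
LHS = RHS

Yes, on the curve


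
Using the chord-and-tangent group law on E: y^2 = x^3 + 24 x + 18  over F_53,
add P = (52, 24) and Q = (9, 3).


P != Q, so use the chord formula.
s = (y2 - y1) / (x2 - x1) = (32) / (10) mod 53 = 35
x3 = s^2 - x1 - x2 mod 53 = 35^2 - 52 - 9 = 51
y3 = s (x1 - x3) - y1 mod 53 = 35 * (52 - 51) - 24 = 11

P + Q = (51, 11)


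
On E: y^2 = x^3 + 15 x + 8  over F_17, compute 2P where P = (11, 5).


Doubling: s = (3 x1^2 + a) / (2 y1)
s = (3*11^2 + 15) / (2*5) mod 17 = 14
x3 = s^2 - 2 x1 mod 17 = 14^2 - 2*11 = 4
y3 = s (x1 - x3) - y1 mod 17 = 14 * (11 - 4) - 5 = 8

2P = (4, 8)


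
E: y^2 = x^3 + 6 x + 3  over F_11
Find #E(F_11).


For each x in F_11, count y with y^2 = x^3 + 6 x + 3 mod 11:
  x = 0: RHS = 3, y in [5, 6]  -> 2 point(s)
  x = 2: RHS = 1, y in [1, 10]  -> 2 point(s)
  x = 3: RHS = 4, y in [2, 9]  -> 2 point(s)
  x = 4: RHS = 3, y in [5, 6]  -> 2 point(s)
  x = 5: RHS = 4, y in [2, 9]  -> 2 point(s)
  x = 7: RHS = 3, y in [5, 6]  -> 2 point(s)
  x = 9: RHS = 5, y in [4, 7]  -> 2 point(s)
Affine points: 14. Add the point at infinity: total = 15.

#E(F_11) = 15


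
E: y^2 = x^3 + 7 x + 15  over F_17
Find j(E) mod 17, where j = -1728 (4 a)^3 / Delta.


Delta = -16(4 a^3 + 27 b^2) mod 17 = 1
-1728 * (4 a)^3 = -1728 * (4*7)^3 mod 17 = 13
j = 13 * 1^(-1) mod 17 = 13

j = 13 (mod 17)


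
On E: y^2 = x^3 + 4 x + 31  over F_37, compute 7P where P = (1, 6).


k = 7 = 111_2 (binary, LSB first: 111)
Double-and-add from P = (1, 6):
  bit 0 = 1: acc = O + (1, 6) = (1, 6)
  bit 1 = 1: acc = (1, 6) + (32, 16) = (15, 5)
  bit 2 = 1: acc = (15, 5) + (11, 0) = (1, 31)

7P = (1, 31)


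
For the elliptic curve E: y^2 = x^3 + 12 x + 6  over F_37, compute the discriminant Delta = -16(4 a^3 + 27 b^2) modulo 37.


4 a^3 + 27 b^2 = 4*12^3 + 27*6^2 = 6912 + 972 = 7884
Delta = -16 * (7884) = -126144
Delta mod 37 = 26

Delta = 26 (mod 37)


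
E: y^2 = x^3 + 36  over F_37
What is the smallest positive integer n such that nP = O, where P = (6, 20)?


Compute successive multiples of P until we hit O:
  1P = (6, 20)
  2P = (26, 0)
  3P = (6, 17)
  4P = O

ord(P) = 4


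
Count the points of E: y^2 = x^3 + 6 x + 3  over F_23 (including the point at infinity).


For each x in F_23, count y with y^2 = x^3 + 6 x + 3 mod 23:
  x = 0: RHS = 3, y in [7, 16]  -> 2 point(s)
  x = 2: RHS = 0, y in [0]  -> 1 point(s)
  x = 3: RHS = 2, y in [5, 18]  -> 2 point(s)
  x = 6: RHS = 2, y in [5, 18]  -> 2 point(s)
  x = 9: RHS = 4, y in [2, 21]  -> 2 point(s)
  x = 12: RHS = 9, y in [3, 20]  -> 2 point(s)
  x = 13: RHS = 1, y in [1, 22]  -> 2 point(s)
  x = 14: RHS = 2, y in [5, 18]  -> 2 point(s)
  x = 15: RHS = 18, y in [8, 15]  -> 2 point(s)
  x = 16: RHS = 9, y in [3, 20]  -> 2 point(s)
  x = 17: RHS = 4, y in [2, 21]  -> 2 point(s)
  x = 18: RHS = 9, y in [3, 20]  -> 2 point(s)
  x = 20: RHS = 4, y in [2, 21]  -> 2 point(s)
  x = 21: RHS = 6, y in [11, 12]  -> 2 point(s)
Affine points: 27. Add the point at infinity: total = 28.

#E(F_23) = 28


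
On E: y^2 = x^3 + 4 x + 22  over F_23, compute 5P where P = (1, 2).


k = 5 = 101_2 (binary, LSB first: 101)
Double-and-add from P = (1, 2):
  bit 0 = 1: acc = O + (1, 2) = (1, 2)
  bit 1 = 0: acc unchanged = (1, 2)
  bit 2 = 1: acc = (1, 2) + (20, 12) = (14, 19)

5P = (14, 19)


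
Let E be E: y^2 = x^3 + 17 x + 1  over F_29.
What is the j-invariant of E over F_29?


Delta = -16(4 a^3 + 27 b^2) mod 29 = 18
-1728 * (4 a)^3 = -1728 * (4*17)^3 mod 29 = 23
j = 23 * 18^(-1) mod 29 = 19

j = 19 (mod 29)


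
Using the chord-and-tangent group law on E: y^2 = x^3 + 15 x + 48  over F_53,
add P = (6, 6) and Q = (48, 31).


P != Q, so use the chord formula.
s = (y2 - y1) / (x2 - x1) = (25) / (42) mod 53 = 17
x3 = s^2 - x1 - x2 mod 53 = 17^2 - 6 - 48 = 23
y3 = s (x1 - x3) - y1 mod 53 = 17 * (6 - 23) - 6 = 23

P + Q = (23, 23)


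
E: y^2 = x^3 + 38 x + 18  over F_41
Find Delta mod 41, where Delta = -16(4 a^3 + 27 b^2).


4 a^3 + 27 b^2 = 4*38^3 + 27*18^2 = 219488 + 8748 = 228236
Delta = -16 * (228236) = -3651776
Delta mod 41 = 12

Delta = 12 (mod 41)


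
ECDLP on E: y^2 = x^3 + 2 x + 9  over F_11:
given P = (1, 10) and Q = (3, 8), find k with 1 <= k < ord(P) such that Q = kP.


Enumerate multiples of P until we hit Q = (3, 8):
  1P = (1, 10)
  2P = (7, 5)
  3P = (4, 9)
  4P = (0, 8)
  5P = (3, 8)
Match found at i = 5.

k = 5


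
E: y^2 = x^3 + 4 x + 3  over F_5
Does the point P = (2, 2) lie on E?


Check whether y^2 = x^3 + 4 x + 3 (mod 5) for (x, y) = (2, 2).
LHS: y^2 = 2^2 mod 5 = 4
RHS: x^3 + 4 x + 3 = 2^3 + 4*2 + 3 mod 5 = 4
LHS = RHS

Yes, on the curve


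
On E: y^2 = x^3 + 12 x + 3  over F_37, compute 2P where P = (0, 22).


Doubling: s = (3 x1^2 + a) / (2 y1)
s = (3*0^2 + 12) / (2*22) mod 37 = 7
x3 = s^2 - 2 x1 mod 37 = 7^2 - 2*0 = 12
y3 = s (x1 - x3) - y1 mod 37 = 7 * (0 - 12) - 22 = 5

2P = (12, 5)


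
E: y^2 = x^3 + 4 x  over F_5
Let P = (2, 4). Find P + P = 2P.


Doubling: s = (3 x1^2 + a) / (2 y1)
s = (3*2^2 + 4) / (2*4) mod 5 = 2
x3 = s^2 - 2 x1 mod 5 = 2^2 - 2*2 = 0
y3 = s (x1 - x3) - y1 mod 5 = 2 * (2 - 0) - 4 = 0

2P = (0, 0)


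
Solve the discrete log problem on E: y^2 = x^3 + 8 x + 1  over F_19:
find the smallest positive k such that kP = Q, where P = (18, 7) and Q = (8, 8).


Enumerate multiples of P until we hit Q = (8, 8):
  1P = (18, 7)
  2P = (0, 18)
  3P = (8, 8)
Match found at i = 3.

k = 3


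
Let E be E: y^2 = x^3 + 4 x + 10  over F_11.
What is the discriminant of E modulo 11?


4 a^3 + 27 b^2 = 4*4^3 + 27*10^2 = 256 + 2700 = 2956
Delta = -16 * (2956) = -47296
Delta mod 11 = 4

Delta = 4 (mod 11)


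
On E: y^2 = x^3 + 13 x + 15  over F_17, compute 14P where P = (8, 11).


k = 14 = 1110_2 (binary, LSB first: 0111)
Double-and-add from P = (8, 11):
  bit 0 = 0: acc unchanged = O
  bit 1 = 1: acc = O + (16, 1) = (16, 1)
  bit 2 = 1: acc = (16, 1) + (15, 7) = (5, 1)
  bit 3 = 1: acc = (5, 1) + (13, 16) = (15, 10)

14P = (15, 10)


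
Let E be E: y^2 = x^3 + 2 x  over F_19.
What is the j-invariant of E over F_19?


Delta = -16(4 a^3 + 27 b^2) mod 19 = 1
-1728 * (4 a)^3 = -1728 * (4*2)^3 mod 19 = 18
j = 18 * 1^(-1) mod 19 = 18

j = 18 (mod 19)


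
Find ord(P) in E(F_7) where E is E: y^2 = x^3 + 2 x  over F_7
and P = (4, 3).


Compute successive multiples of P until we hit O:
  1P = (4, 3)
  2P = (0, 0)
  3P = (4, 4)
  4P = O

ord(P) = 4


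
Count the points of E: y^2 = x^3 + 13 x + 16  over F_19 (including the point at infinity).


For each x in F_19, count y with y^2 = x^3 + 13 x + 16 mod 19:
  x = 0: RHS = 16, y in [4, 15]  -> 2 point(s)
  x = 1: RHS = 11, y in [7, 12]  -> 2 point(s)
  x = 3: RHS = 6, y in [5, 14]  -> 2 point(s)
  x = 5: RHS = 16, y in [4, 15]  -> 2 point(s)
  x = 6: RHS = 6, y in [5, 14]  -> 2 point(s)
  x = 8: RHS = 5, y in [9, 10]  -> 2 point(s)
  x = 9: RHS = 7, y in [8, 11]  -> 2 point(s)
  x = 10: RHS = 6, y in [5, 14]  -> 2 point(s)
  x = 12: RHS = 0, y in [0]  -> 1 point(s)
  x = 13: RHS = 7, y in [8, 11]  -> 2 point(s)
  x = 14: RHS = 16, y in [4, 15]  -> 2 point(s)
  x = 16: RHS = 7, y in [8, 11]  -> 2 point(s)
  x = 17: RHS = 1, y in [1, 18]  -> 2 point(s)
Affine points: 25. Add the point at infinity: total = 26.

#E(F_19) = 26


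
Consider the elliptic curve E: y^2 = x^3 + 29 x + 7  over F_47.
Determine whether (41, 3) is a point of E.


Check whether y^2 = x^3 + 29 x + 7 (mod 47) for (x, y) = (41, 3).
LHS: y^2 = 3^2 mod 47 = 9
RHS: x^3 + 29 x + 7 = 41^3 + 29*41 + 7 mod 47 = 40
LHS != RHS

No, not on the curve


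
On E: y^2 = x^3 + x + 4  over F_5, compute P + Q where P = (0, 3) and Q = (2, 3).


P != Q, so use the chord formula.
s = (y2 - y1) / (x2 - x1) = (0) / (2) mod 5 = 0
x3 = s^2 - x1 - x2 mod 5 = 0^2 - 0 - 2 = 3
y3 = s (x1 - x3) - y1 mod 5 = 0 * (0 - 3) - 3 = 2

P + Q = (3, 2)


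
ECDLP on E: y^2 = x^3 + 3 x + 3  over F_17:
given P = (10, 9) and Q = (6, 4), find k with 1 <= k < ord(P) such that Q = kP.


Enumerate multiples of P until we hit Q = (6, 4):
  1P = (10, 9)
  2P = (6, 13)
  3P = (2, 0)
  4P = (6, 4)
Match found at i = 4.

k = 4


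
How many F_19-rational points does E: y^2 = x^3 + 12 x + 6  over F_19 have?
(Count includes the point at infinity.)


For each x in F_19, count y with y^2 = x^3 + 12 x + 6 mod 19:
  x = 0: RHS = 6, y in [5, 14]  -> 2 point(s)
  x = 1: RHS = 0, y in [0]  -> 1 point(s)
  x = 2: RHS = 0, y in [0]  -> 1 point(s)
  x = 4: RHS = 4, y in [2, 17]  -> 2 point(s)
  x = 5: RHS = 1, y in [1, 18]  -> 2 point(s)
  x = 6: RHS = 9, y in [3, 16]  -> 2 point(s)
  x = 8: RHS = 6, y in [5, 14]  -> 2 point(s)
  x = 9: RHS = 7, y in [8, 11]  -> 2 point(s)
  x = 10: RHS = 5, y in [9, 10]  -> 2 point(s)
  x = 11: RHS = 6, y in [5, 14]  -> 2 point(s)
  x = 12: RHS = 16, y in [4, 15]  -> 2 point(s)
  x = 14: RHS = 11, y in [7, 12]  -> 2 point(s)
  x = 16: RHS = 0, y in [0]  -> 1 point(s)
Affine points: 23. Add the point at infinity: total = 24.

#E(F_19) = 24


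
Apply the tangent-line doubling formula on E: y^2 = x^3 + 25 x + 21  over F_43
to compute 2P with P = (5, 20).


Doubling: s = (3 x1^2 + a) / (2 y1)
s = (3*5^2 + 25) / (2*20) mod 43 = 24
x3 = s^2 - 2 x1 mod 43 = 24^2 - 2*5 = 7
y3 = s (x1 - x3) - y1 mod 43 = 24 * (5 - 7) - 20 = 18

2P = (7, 18)


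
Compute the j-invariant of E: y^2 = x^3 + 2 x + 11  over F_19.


Delta = -16(4 a^3 + 27 b^2) mod 19 = 17
-1728 * (4 a)^3 = -1728 * (4*2)^3 mod 19 = 18
j = 18 * 17^(-1) mod 19 = 10

j = 10 (mod 19)


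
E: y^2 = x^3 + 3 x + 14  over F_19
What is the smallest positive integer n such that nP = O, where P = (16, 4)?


Compute successive multiples of P until we hit O:
  1P = (16, 4)
  2P = (7, 6)
  3P = (12, 12)
  4P = (14, 11)
  5P = (6, 18)
  6P = (2, 3)
  7P = (17, 0)
  8P = (2, 16)
  ... (continuing to 14P)
  14P = O

ord(P) = 14


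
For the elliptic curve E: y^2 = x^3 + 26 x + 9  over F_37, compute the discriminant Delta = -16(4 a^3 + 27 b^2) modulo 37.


4 a^3 + 27 b^2 = 4*26^3 + 27*9^2 = 70304 + 2187 = 72491
Delta = -16 * (72491) = -1159856
Delta mod 37 = 20

Delta = 20 (mod 37)


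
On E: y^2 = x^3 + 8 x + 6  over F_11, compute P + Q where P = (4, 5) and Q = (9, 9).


P != Q, so use the chord formula.
s = (y2 - y1) / (x2 - x1) = (4) / (5) mod 11 = 3
x3 = s^2 - x1 - x2 mod 11 = 3^2 - 4 - 9 = 7
y3 = s (x1 - x3) - y1 mod 11 = 3 * (4 - 7) - 5 = 8

P + Q = (7, 8)


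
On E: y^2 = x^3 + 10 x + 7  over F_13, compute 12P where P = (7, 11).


k = 12 = 1100_2 (binary, LSB first: 0011)
Double-and-add from P = (7, 11):
  bit 0 = 0: acc unchanged = O
  bit 1 = 0: acc unchanged = O
  bit 2 = 1: acc = O + (6, 7) = (6, 7)
  bit 3 = 1: acc = (6, 7) + (2, 10) = (8, 1)

12P = (8, 1)


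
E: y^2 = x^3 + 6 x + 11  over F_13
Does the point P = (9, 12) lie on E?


Check whether y^2 = x^3 + 6 x + 11 (mod 13) for (x, y) = (9, 12).
LHS: y^2 = 12^2 mod 13 = 1
RHS: x^3 + 6 x + 11 = 9^3 + 6*9 + 11 mod 13 = 1
LHS = RHS

Yes, on the curve


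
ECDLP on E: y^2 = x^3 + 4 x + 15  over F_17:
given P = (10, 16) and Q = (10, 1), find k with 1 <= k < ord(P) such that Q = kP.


Enumerate multiples of P until we hit Q = (10, 1):
  1P = (10, 16)
  2P = (15, 13)
  3P = (8, 10)
  4P = (8, 7)
  5P = (15, 4)
  6P = (10, 1)
Match found at i = 6.

k = 6


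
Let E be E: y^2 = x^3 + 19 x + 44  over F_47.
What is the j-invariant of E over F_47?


Delta = -16(4 a^3 + 27 b^2) mod 47 = 17
-1728 * (4 a)^3 = -1728 * (4*19)^3 mod 47 = 3
j = 3 * 17^(-1) mod 47 = 14

j = 14 (mod 47)


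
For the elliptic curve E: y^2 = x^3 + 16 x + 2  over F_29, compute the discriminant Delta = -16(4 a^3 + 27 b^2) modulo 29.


4 a^3 + 27 b^2 = 4*16^3 + 27*2^2 = 16384 + 108 = 16492
Delta = -16 * (16492) = -263872
Delta mod 29 = 28

Delta = 28 (mod 29)


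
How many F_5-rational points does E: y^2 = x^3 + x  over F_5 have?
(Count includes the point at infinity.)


For each x in F_5, count y with y^2 = x^3 + 1 x + 0 mod 5:
  x = 0: RHS = 0, y in [0]  -> 1 point(s)
  x = 2: RHS = 0, y in [0]  -> 1 point(s)
  x = 3: RHS = 0, y in [0]  -> 1 point(s)
Affine points: 3. Add the point at infinity: total = 4.

#E(F_5) = 4


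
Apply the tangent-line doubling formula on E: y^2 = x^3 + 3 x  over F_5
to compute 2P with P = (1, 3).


Doubling: s = (3 x1^2 + a) / (2 y1)
s = (3*1^2 + 3) / (2*3) mod 5 = 1
x3 = s^2 - 2 x1 mod 5 = 1^2 - 2*1 = 4
y3 = s (x1 - x3) - y1 mod 5 = 1 * (1 - 4) - 3 = 4

2P = (4, 4)


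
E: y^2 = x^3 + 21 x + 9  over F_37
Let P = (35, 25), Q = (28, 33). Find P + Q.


P != Q, so use the chord formula.
s = (y2 - y1) / (x2 - x1) = (8) / (30) mod 37 = 20
x3 = s^2 - x1 - x2 mod 37 = 20^2 - 35 - 28 = 4
y3 = s (x1 - x3) - y1 mod 37 = 20 * (35 - 4) - 25 = 3

P + Q = (4, 3)


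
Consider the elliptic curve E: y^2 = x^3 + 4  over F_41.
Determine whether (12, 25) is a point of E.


Check whether y^2 = x^3 + 0 x + 4 (mod 41) for (x, y) = (12, 25).
LHS: y^2 = 25^2 mod 41 = 10
RHS: x^3 + 0 x + 4 = 12^3 + 0*12 + 4 mod 41 = 10
LHS = RHS

Yes, on the curve


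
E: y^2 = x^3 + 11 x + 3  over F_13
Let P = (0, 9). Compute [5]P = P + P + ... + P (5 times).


k = 5 = 101_2 (binary, LSB first: 101)
Double-and-add from P = (0, 9):
  bit 0 = 1: acc = O + (0, 9) = (0, 9)
  bit 1 = 0: acc unchanged = (0, 9)
  bit 2 = 1: acc = (0, 9) + (12, 2) = (11, 5)

5P = (11, 5)


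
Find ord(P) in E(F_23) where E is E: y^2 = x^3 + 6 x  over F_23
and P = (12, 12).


Compute successive multiples of P until we hit O:
  1P = (12, 12)
  2P = (0, 0)
  3P = (12, 11)
  4P = O

ord(P) = 4


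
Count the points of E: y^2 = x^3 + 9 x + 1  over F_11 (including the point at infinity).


For each x in F_11, count y with y^2 = x^3 + 9 x + 1 mod 11:
  x = 0: RHS = 1, y in [1, 10]  -> 2 point(s)
  x = 1: RHS = 0, y in [0]  -> 1 point(s)
  x = 2: RHS = 5, y in [4, 7]  -> 2 point(s)
  x = 3: RHS = 0, y in [0]  -> 1 point(s)
  x = 7: RHS = 0, y in [0]  -> 1 point(s)
Affine points: 7. Add the point at infinity: total = 8.

#E(F_11) = 8


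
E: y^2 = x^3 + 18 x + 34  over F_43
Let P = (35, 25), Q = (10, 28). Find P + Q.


P != Q, so use the chord formula.
s = (y2 - y1) / (x2 - x1) = (3) / (18) mod 43 = 36
x3 = s^2 - x1 - x2 mod 43 = 36^2 - 35 - 10 = 4
y3 = s (x1 - x3) - y1 mod 43 = 36 * (35 - 4) - 25 = 16

P + Q = (4, 16)


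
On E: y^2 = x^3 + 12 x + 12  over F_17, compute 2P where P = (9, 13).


k = 2 = 10_2 (binary, LSB first: 01)
Double-and-add from P = (9, 13):
  bit 0 = 0: acc unchanged = O
  bit 1 = 1: acc = O + (16, 4) = (16, 4)

2P = (16, 4)


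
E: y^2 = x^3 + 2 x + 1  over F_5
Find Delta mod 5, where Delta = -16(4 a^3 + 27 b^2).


4 a^3 + 27 b^2 = 4*2^3 + 27*1^2 = 32 + 27 = 59
Delta = -16 * (59) = -944
Delta mod 5 = 1

Delta = 1 (mod 5)


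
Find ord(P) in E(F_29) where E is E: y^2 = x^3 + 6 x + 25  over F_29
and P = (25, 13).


Compute successive multiples of P until we hit O:
  1P = (25, 13)
  2P = (13, 3)
  3P = (7, 2)
  4P = (27, 18)
  5P = (5, 8)
  6P = (19, 3)
  7P = (20, 5)
  8P = (26, 26)
  ... (continuing to 37P)
  37P = O

ord(P) = 37


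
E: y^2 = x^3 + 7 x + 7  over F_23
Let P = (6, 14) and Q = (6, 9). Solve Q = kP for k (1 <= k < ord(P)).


Enumerate multiples of P until we hit Q = (6, 9):
  1P = (6, 14)
  2P = (11, 9)
  3P = (7, 10)
  4P = (3, 20)
  5P = (18, 10)
  6P = (17, 5)
  7P = (2, 12)
  8P = (21, 13)
  9P = (5, 12)
  10P = (16, 12)
  11P = (13, 15)
  12P = (12, 18)
  13P = (8, 0)
  14P = (12, 5)
  15P = (13, 8)
  16P = (16, 11)
  17P = (5, 11)
  18P = (21, 10)
  19P = (2, 11)
  20P = (17, 18)
  21P = (18, 13)
  22P = (3, 3)
  23P = (7, 13)
  24P = (11, 14)
  25P = (6, 9)
Match found at i = 25.

k = 25


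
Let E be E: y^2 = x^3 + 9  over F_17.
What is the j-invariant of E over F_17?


Delta = -16(4 a^3 + 27 b^2) mod 17 = 11
-1728 * (4 a)^3 = -1728 * (4*0)^3 mod 17 = 0
j = 0 * 11^(-1) mod 17 = 0

j = 0 (mod 17)


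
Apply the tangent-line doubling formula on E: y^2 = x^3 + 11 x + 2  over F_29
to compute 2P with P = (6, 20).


Doubling: s = (3 x1^2 + a) / (2 y1)
s = (3*6^2 + 11) / (2*20) mod 29 = 24
x3 = s^2 - 2 x1 mod 29 = 24^2 - 2*6 = 13
y3 = s (x1 - x3) - y1 mod 29 = 24 * (6 - 13) - 20 = 15

2P = (13, 15)


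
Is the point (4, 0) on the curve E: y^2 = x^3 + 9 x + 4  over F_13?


Check whether y^2 = x^3 + 9 x + 4 (mod 13) for (x, y) = (4, 0).
LHS: y^2 = 0^2 mod 13 = 0
RHS: x^3 + 9 x + 4 = 4^3 + 9*4 + 4 mod 13 = 0
LHS = RHS

Yes, on the curve


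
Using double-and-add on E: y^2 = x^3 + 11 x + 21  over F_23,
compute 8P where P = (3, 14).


k = 8 = 1000_2 (binary, LSB first: 0001)
Double-and-add from P = (3, 14):
  bit 0 = 0: acc unchanged = O
  bit 1 = 0: acc unchanged = O
  bit 2 = 0: acc unchanged = O
  bit 3 = 1: acc = O + (3, 9) = (3, 9)

8P = (3, 9)


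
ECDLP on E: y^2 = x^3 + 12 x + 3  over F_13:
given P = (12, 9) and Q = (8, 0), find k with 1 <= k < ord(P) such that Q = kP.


Enumerate multiples of P until we hit Q = (8, 0):
  1P = (12, 9)
  2P = (11, 7)
  3P = (7, 1)
  4P = (8, 0)
Match found at i = 4.

k = 4


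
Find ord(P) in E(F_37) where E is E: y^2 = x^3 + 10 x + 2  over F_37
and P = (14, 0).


Compute successive multiples of P until we hit O:
  1P = (14, 0)
  2P = O

ord(P) = 2


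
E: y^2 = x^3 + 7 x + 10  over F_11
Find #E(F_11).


For each x in F_11, count y with y^2 = x^3 + 7 x + 10 mod 11:
  x = 3: RHS = 3, y in [5, 6]  -> 2 point(s)
  x = 4: RHS = 3, y in [5, 6]  -> 2 point(s)
  x = 5: RHS = 5, y in [4, 7]  -> 2 point(s)
  x = 6: RHS = 4, y in [2, 9]  -> 2 point(s)
Affine points: 8. Add the point at infinity: total = 9.

#E(F_11) = 9


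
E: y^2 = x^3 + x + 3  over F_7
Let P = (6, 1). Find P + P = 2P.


Doubling: s = (3 x1^2 + a) / (2 y1)
s = (3*6^2 + 1) / (2*1) mod 7 = 2
x3 = s^2 - 2 x1 mod 7 = 2^2 - 2*6 = 6
y3 = s (x1 - x3) - y1 mod 7 = 2 * (6 - 6) - 1 = 6

2P = (6, 6)


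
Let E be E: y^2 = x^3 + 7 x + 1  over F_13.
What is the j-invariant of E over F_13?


Delta = -16(4 a^3 + 27 b^2) mod 13 = 2
-1728 * (4 a)^3 = -1728 * (4*7)^3 mod 13 = 8
j = 8 * 2^(-1) mod 13 = 4

j = 4 (mod 13)


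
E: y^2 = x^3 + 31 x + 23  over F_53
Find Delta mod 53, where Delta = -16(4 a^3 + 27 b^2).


4 a^3 + 27 b^2 = 4*31^3 + 27*23^2 = 119164 + 14283 = 133447
Delta = -16 * (133447) = -2135152
Delta mod 53 = 6

Delta = 6 (mod 53)


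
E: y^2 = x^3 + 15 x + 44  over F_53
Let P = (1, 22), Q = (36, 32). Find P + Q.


P != Q, so use the chord formula.
s = (y2 - y1) / (x2 - x1) = (10) / (35) mod 53 = 23
x3 = s^2 - x1 - x2 mod 53 = 23^2 - 1 - 36 = 15
y3 = s (x1 - x3) - y1 mod 53 = 23 * (1 - 15) - 22 = 27

P + Q = (15, 27)


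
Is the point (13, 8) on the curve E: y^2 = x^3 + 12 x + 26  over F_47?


Check whether y^2 = x^3 + 12 x + 26 (mod 47) for (x, y) = (13, 8).
LHS: y^2 = 8^2 mod 47 = 17
RHS: x^3 + 12 x + 26 = 13^3 + 12*13 + 26 mod 47 = 29
LHS != RHS

No, not on the curve


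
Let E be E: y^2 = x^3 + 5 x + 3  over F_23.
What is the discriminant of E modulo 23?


4 a^3 + 27 b^2 = 4*5^3 + 27*3^2 = 500 + 243 = 743
Delta = -16 * (743) = -11888
Delta mod 23 = 3

Delta = 3 (mod 23)


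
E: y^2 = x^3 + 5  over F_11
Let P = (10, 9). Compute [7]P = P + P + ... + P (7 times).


k = 7 = 111_2 (binary, LSB first: 111)
Double-and-add from P = (10, 9):
  bit 0 = 1: acc = O + (10, 9) = (10, 9)
  bit 1 = 1: acc = (10, 9) + (6, 10) = (4, 6)
  bit 2 = 1: acc = (4, 6) + (0, 7) = (5, 8)

7P = (5, 8)


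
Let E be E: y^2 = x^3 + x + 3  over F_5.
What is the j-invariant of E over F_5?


Delta = -16(4 a^3 + 27 b^2) mod 5 = 3
-1728 * (4 a)^3 = -1728 * (4*1)^3 mod 5 = 3
j = 3 * 3^(-1) mod 5 = 1

j = 1 (mod 5)


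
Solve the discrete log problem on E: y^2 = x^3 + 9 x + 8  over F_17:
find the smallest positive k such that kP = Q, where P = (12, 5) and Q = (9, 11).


Enumerate multiples of P until we hit Q = (9, 11):
  1P = (12, 5)
  2P = (1, 16)
  3P = (5, 5)
  4P = (0, 12)
  5P = (9, 6)
  6P = (15, 13)
  7P = (16, 7)
  8P = (2, 0)
  9P = (16, 10)
  10P = (15, 4)
  11P = (9, 11)
Match found at i = 11.

k = 11


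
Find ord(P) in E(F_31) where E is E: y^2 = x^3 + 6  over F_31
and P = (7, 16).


Compute successive multiples of P until we hit O:
  1P = (7, 16)
  2P = (19, 18)
  3P = (30, 6)
  4P = (13, 23)
  5P = (27, 2)
  6P = (4, 16)
  7P = (20, 15)
  8P = (24, 2)
  ... (continuing to 43P)
  43P = O

ord(P) = 43


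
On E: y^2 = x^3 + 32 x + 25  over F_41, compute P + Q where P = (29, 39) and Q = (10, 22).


P != Q, so use the chord formula.
s = (y2 - y1) / (x2 - x1) = (24) / (22) mod 41 = 16
x3 = s^2 - x1 - x2 mod 41 = 16^2 - 29 - 10 = 12
y3 = s (x1 - x3) - y1 mod 41 = 16 * (29 - 12) - 39 = 28

P + Q = (12, 28)


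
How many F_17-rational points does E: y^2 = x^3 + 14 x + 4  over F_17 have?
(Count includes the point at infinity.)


For each x in F_17, count y with y^2 = x^3 + 14 x + 4 mod 17:
  x = 0: RHS = 4, y in [2, 15]  -> 2 point(s)
  x = 1: RHS = 2, y in [6, 11]  -> 2 point(s)
  x = 6: RHS = 15, y in [7, 10]  -> 2 point(s)
  x = 8: RHS = 16, y in [4, 13]  -> 2 point(s)
  x = 9: RHS = 9, y in [3, 14]  -> 2 point(s)
  x = 12: RHS = 13, y in [8, 9]  -> 2 point(s)
  x = 15: RHS = 2, y in [6, 11]  -> 2 point(s)
Affine points: 14. Add the point at infinity: total = 15.

#E(F_17) = 15


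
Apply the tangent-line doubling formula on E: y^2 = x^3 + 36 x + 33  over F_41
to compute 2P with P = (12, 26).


Doubling: s = (3 x1^2 + a) / (2 y1)
s = (3*12^2 + 36) / (2*26) mod 41 = 9
x3 = s^2 - 2 x1 mod 41 = 9^2 - 2*12 = 16
y3 = s (x1 - x3) - y1 mod 41 = 9 * (12 - 16) - 26 = 20

2P = (16, 20)


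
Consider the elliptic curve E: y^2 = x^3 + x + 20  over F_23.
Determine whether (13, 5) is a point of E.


Check whether y^2 = x^3 + 1 x + 20 (mod 23) for (x, y) = (13, 5).
LHS: y^2 = 5^2 mod 23 = 2
RHS: x^3 + 1 x + 20 = 13^3 + 1*13 + 20 mod 23 = 22
LHS != RHS

No, not on the curve


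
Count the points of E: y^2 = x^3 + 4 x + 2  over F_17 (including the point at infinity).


For each x in F_17, count y with y^2 = x^3 + 4 x + 2 mod 17:
  x = 0: RHS = 2, y in [6, 11]  -> 2 point(s)
  x = 2: RHS = 1, y in [1, 16]  -> 2 point(s)
  x = 6: RHS = 4, y in [2, 15]  -> 2 point(s)
  x = 7: RHS = 16, y in [4, 13]  -> 2 point(s)
  x = 8: RHS = 2, y in [6, 11]  -> 2 point(s)
  x = 9: RHS = 2, y in [6, 11]  -> 2 point(s)
  x = 11: RHS = 0, y in [0]  -> 1 point(s)
Affine points: 13. Add the point at infinity: total = 14.

#E(F_17) = 14


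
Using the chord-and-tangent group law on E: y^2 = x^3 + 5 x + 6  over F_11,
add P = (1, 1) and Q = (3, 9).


P != Q, so use the chord formula.
s = (y2 - y1) / (x2 - x1) = (8) / (2) mod 11 = 4
x3 = s^2 - x1 - x2 mod 11 = 4^2 - 1 - 3 = 1
y3 = s (x1 - x3) - y1 mod 11 = 4 * (1 - 1) - 1 = 10

P + Q = (1, 10)


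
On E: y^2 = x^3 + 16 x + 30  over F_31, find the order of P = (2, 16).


Compute successive multiples of P until we hit O:
  1P = (2, 16)
  2P = (5, 24)
  3P = (7, 12)
  4P = (9, 2)
  5P = (24, 28)
  6P = (24, 3)
  7P = (9, 29)
  8P = (7, 19)
  ... (continuing to 11P)
  11P = O

ord(P) = 11


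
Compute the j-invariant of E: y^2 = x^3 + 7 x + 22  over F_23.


Delta = -16(4 a^3 + 27 b^2) mod 23 = 18
-1728 * (4 a)^3 = -1728 * (4*7)^3 mod 23 = 16
j = 16 * 18^(-1) mod 23 = 6

j = 6 (mod 23)


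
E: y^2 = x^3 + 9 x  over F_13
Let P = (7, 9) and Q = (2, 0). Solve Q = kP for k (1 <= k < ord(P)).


Enumerate multiples of P until we hit Q = (2, 0):
  1P = (7, 9)
  2P = (12, 4)
  3P = (8, 5)
  4P = (1, 6)
  5P = (2, 0)
Match found at i = 5.

k = 5


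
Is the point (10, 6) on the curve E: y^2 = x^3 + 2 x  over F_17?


Check whether y^2 = x^3 + 2 x + 0 (mod 17) for (x, y) = (10, 6).
LHS: y^2 = 6^2 mod 17 = 2
RHS: x^3 + 2 x + 0 = 10^3 + 2*10 + 0 mod 17 = 0
LHS != RHS

No, not on the curve
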